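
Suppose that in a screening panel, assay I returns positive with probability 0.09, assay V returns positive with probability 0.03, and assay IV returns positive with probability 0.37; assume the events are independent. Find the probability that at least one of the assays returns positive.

P(none) = (1 − 0.09) × (1 − 0.03) × (1 − 0.37) = 0.91 × 0.97 × 0.63 = 0.556101
P(at least one) = 1 − 0.556101 = 0.443899

0.443899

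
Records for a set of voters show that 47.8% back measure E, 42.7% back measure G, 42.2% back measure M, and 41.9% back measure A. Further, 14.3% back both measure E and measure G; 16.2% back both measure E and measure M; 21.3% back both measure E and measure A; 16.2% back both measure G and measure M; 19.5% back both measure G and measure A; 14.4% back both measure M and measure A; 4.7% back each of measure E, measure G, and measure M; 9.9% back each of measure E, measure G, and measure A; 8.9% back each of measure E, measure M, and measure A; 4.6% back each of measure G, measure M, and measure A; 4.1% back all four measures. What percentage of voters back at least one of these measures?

By inclusion-exclusion,
P(union) = 47.8 + 42.7 + 42.2 + 41.9 − 14.3 − 16.2 − 21.3 − 16.2 − 19.5 − 14.4 + 4.7 + 9.9 + 8.9 + 4.6 − 4.1 = 96.7%

96.7%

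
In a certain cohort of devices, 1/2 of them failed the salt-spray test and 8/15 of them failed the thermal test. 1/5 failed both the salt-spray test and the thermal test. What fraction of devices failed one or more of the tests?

5/6

Inclusion–exclusion gives
P(union) = 1/2 + 8/15 − 1/5 = 5/6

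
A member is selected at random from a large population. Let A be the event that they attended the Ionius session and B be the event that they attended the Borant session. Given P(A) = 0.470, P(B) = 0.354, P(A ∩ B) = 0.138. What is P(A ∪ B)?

P(A ∪ B) = 0.470 + 0.354 − 0.138 = 0.686

0.686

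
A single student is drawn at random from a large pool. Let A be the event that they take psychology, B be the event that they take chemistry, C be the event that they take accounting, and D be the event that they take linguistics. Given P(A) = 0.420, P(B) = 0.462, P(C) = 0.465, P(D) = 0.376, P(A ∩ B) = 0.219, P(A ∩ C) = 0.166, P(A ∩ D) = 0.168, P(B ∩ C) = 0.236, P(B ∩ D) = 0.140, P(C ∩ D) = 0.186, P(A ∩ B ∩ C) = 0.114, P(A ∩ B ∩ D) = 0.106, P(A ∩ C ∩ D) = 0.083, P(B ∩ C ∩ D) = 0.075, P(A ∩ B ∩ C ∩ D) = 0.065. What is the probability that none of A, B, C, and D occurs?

Apply inclusion-exclusion:
P(A ∪ B ∪ C ∪ D) = 0.420 + 0.462 + 0.465 + 0.376 − 0.219 − 0.166 − 0.168 − 0.236 − 0.140 − 0.186 + 0.114 + 0.106 + 0.083 + 0.075 − 0.065 = 0.921
P(none) = 1 − 0.921 = 0.079

0.079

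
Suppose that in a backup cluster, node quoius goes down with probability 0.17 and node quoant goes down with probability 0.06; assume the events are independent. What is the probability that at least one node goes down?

Since the events are independent, P(none) is the product of the individual non-occurrence probabilities.
P(none) = (1 − 0.17) × (1 − 0.06) = 0.83 × 0.94 = 0.7802
P(at least one) = 1 − 0.7802 = 0.2198

0.2198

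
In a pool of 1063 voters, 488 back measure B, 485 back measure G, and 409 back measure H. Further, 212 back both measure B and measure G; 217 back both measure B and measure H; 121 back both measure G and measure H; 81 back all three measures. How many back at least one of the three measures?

By inclusion-exclusion,
N(≥1) = 488 + 485 + 409 − 212 − 217 − 121 + 81 = 913

913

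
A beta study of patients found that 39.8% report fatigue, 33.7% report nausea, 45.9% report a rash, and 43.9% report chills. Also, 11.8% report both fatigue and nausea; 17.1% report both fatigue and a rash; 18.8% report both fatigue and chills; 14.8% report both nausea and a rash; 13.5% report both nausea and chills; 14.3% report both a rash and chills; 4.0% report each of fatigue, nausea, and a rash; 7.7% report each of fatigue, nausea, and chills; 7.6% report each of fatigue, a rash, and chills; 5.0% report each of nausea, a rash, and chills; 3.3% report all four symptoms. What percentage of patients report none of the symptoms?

6.0%

Apply inclusion-exclusion:
P(union) = 39.8 + 33.7 + 45.9 + 43.9 − 11.8 − 17.1 − 18.8 − 14.8 − 13.5 − 14.3 + 4.0 + 7.7 + 7.6 + 5.0 − 3.3 = 94.0%
P(none) = 100% − 94.0% = 6.0%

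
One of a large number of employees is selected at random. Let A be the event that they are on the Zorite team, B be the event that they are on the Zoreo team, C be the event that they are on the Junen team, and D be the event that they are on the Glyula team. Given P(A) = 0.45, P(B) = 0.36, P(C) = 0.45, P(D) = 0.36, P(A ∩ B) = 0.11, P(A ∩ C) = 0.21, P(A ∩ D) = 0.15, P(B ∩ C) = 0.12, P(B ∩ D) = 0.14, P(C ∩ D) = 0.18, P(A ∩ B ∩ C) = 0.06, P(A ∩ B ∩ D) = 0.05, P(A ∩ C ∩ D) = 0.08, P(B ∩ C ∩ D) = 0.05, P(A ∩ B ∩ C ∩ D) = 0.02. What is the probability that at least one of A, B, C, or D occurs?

0.93

P(A ∪ B ∪ C ∪ D) = 0.45 + 0.36 + 0.45 + 0.36 − 0.11 − 0.21 − 0.15 − 0.12 − 0.14 − 0.18 + 0.06 + 0.05 + 0.08 + 0.05 − 0.02 = 0.93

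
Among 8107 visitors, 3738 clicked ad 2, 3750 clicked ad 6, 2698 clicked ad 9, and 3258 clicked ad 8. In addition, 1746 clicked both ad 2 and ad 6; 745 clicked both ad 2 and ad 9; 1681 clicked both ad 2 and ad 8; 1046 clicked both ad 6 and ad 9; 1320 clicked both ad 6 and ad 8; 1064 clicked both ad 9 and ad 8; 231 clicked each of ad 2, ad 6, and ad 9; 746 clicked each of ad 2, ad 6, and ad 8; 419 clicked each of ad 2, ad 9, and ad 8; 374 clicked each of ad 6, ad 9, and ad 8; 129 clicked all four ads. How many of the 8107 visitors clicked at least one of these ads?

N(≥1) = 3738 + 3750 + 2698 + 3258 − 1746 − 745 − 1681 − 1046 − 1320 − 1064 + 231 + 746 + 419 + 374 − 129 = 7483

7483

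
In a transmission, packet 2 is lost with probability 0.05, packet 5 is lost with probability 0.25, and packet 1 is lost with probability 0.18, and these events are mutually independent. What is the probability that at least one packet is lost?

0.41575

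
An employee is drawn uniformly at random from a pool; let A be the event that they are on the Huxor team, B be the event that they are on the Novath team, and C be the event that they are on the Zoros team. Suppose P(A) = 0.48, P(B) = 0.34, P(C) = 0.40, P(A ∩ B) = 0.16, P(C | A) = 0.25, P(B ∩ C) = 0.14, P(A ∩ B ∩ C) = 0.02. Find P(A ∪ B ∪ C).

0.82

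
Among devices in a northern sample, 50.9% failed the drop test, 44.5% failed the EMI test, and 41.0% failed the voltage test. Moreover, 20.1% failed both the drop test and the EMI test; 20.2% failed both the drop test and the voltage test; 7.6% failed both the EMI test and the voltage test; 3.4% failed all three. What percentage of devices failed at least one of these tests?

91.9%

P(≥1) = 50.9 + 44.5 + 41.0 − 20.1 − 20.2 − 7.6 + 3.4 = 91.9%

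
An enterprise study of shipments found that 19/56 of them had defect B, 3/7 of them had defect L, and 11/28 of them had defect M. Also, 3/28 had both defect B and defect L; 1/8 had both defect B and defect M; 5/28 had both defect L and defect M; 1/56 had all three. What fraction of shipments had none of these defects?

P(≥1) = 19/56 + 3/7 + 11/28 − 3/28 − 1/8 − 5/28 + 1/56 = 43/56
P(none) = 1 − 43/56 = 13/56

13/56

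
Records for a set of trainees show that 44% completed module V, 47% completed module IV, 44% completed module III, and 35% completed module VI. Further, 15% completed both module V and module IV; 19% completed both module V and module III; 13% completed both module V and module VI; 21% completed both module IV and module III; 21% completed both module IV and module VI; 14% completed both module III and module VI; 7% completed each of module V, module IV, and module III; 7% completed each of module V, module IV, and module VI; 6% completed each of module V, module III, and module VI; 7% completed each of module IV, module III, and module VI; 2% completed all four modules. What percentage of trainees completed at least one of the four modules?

P(union) = 44 + 47 + 44 + 35 − 15 − 19 − 13 − 21 − 21 − 14 + 7 + 7 + 6 + 7 − 2 = 92%

92%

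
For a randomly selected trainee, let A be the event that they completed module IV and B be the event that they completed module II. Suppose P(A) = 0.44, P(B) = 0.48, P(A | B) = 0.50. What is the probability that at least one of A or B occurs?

P(A ∩ B) = P(B)·P(A|B) = 0.48 × 0.50 = 0.24
Using inclusion–exclusion:
P(A ∪ B) = 0.44 + 0.48 − 0.24 = 0.68

0.68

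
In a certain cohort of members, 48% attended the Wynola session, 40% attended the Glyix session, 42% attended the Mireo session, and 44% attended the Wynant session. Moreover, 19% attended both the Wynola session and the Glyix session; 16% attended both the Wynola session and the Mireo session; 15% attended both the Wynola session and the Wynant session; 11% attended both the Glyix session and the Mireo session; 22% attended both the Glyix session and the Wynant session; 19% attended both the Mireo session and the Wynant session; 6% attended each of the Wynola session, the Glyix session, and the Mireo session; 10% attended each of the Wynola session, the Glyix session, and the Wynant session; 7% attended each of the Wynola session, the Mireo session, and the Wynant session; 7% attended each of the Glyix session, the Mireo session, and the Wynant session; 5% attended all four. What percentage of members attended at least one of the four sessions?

97%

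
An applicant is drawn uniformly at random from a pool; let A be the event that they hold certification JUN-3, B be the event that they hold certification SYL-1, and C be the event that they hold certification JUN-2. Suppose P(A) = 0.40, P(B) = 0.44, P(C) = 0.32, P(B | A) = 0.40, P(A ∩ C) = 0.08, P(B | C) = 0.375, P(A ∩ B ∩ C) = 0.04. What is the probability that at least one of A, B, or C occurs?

0.84

P(A ∩ B) = P(A)·P(B|A) = 0.40 × 0.40 = 0.16
P(B ∩ C) = P(C)·P(B|C) = 0.32 × 0.375 = 0.12
By inclusion-exclusion,
P(A ∪ B ∪ C) = 0.40 + 0.44 + 0.32 − 0.16 − 0.08 − 0.12 + 0.04 = 0.84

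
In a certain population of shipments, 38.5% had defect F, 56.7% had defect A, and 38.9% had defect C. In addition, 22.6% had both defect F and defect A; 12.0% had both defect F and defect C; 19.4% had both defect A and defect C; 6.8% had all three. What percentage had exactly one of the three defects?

By inclusion–exclusion (exactly-one form):
P(exactly one) = 38.5 + 56.7 + 38.9 − 2·22.6 − 2·12.0 − 2·19.4 + 3·6.8 = 46.5%

46.5%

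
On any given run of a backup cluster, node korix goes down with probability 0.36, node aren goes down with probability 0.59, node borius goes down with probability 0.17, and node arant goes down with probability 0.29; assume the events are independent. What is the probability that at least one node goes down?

0.84536768

P(none) = (1 − 0.36) × (1 − 0.59) × (1 − 0.17) × (1 − 0.29) = 0.64 × 0.41 × 0.83 × 0.71 = 0.15463232
P(at least one) = 1 − 0.15463232 = 0.84536768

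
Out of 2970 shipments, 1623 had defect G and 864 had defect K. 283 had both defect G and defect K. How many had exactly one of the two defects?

Using the inclusion–exclusion count for exactly one event:
N(exactly one) = 1623 + 864 − 2·283 = 1921

1921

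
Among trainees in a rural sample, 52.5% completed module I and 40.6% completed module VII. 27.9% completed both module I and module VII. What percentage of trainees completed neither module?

P(at least one) = 52.5 + 40.6 − 27.9 = 65.2%
P(none) = 100% − 65.2% = 34.8%

34.8%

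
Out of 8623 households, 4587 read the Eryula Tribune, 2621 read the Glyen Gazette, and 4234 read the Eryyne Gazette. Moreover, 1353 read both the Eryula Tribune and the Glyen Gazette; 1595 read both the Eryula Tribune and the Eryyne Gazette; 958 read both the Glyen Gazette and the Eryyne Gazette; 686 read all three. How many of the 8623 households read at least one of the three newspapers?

By inclusion-exclusion,
N(≥1) = 4587 + 2621 + 4234 − 1353 − 1595 − 958 + 686 = 8222

8222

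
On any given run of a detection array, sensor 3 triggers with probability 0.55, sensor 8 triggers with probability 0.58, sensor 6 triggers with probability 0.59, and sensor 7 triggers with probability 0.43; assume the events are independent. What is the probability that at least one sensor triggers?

P(none) = (1 − 0.55) × (1 − 0.58) × (1 − 0.59) × (1 − 0.43) = 0.45 × 0.42 × 0.41 × 0.57 = 0.0441693
P(at least one) = 1 − 0.0441693 = 0.9558307

0.9558307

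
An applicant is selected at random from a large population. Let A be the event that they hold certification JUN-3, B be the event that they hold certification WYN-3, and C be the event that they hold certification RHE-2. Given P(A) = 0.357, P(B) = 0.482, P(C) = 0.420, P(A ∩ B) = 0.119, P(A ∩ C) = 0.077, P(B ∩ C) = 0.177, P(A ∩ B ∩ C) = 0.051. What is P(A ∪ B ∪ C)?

0.937

By inclusion–exclusion:
P(A ∪ B ∪ C) = 0.357 + 0.482 + 0.420 − 0.119 − 0.077 − 0.177 + 0.051 = 0.937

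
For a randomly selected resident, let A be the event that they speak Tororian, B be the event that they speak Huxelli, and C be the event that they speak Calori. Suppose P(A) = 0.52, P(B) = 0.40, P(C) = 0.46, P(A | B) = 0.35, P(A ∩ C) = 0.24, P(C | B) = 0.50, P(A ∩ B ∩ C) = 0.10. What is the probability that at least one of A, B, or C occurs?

0.90

P(A ∩ B) = P(B)·P(A|B) = 0.40 × 0.35 = 0.14
P(B ∩ C) = P(B)·P(C|B) = 0.40 × 0.50 = 0.20
Using inclusion–exclusion:
P(A ∪ B ∪ C) = 0.52 + 0.40 + 0.46 − 0.14 − 0.24 − 0.20 + 0.10 = 0.90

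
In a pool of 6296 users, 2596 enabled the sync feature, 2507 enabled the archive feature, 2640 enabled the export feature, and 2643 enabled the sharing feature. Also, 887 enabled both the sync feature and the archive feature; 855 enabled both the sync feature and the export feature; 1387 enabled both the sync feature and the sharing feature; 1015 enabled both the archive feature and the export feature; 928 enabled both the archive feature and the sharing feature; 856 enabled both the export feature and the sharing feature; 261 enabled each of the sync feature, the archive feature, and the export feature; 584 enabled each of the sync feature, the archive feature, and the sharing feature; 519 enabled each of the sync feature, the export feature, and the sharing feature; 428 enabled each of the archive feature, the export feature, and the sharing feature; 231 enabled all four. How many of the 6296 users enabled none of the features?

By inclusion–exclusion:
N(≥1) = 2596 + 2507 + 2640 + 2643 − 887 − 855 − 1387 − 1015 − 928 − 856 + 261 + 584 + 519 + 428 − 231 = 6019
None: 6296 − 6019 = 277

277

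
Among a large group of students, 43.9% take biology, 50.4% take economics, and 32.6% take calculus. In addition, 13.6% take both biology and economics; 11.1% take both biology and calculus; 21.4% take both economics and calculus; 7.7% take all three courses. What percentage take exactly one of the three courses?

P(exactly one) = 43.9 + 50.4 + 32.6 − 2·13.6 − 2·11.1 − 2·21.4 + 3·7.7 = 57.8%

57.8%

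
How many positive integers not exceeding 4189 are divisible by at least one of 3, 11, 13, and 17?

floor(4189/3) + floor(4189/11) + floor(4189/13) + floor(4189/17) − floor(4189/33) − floor(4189/39) − floor(4189/51) − floor(4189/143) − floor(4189/187) − floor(4189/221) + floor(4189/429) + floor(4189/561) + floor(4189/663) + floor(4189/2431) − floor(4189/7293) = 1396 + 380 + 322 + 246 − 126 − 107 − 82 − 29 − 22 − 18 + 9 + 7 + 6 + 1 − 0 = 1983

1983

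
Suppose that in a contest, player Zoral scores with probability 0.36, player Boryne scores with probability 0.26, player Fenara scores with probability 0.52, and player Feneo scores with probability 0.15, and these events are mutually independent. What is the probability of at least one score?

0.8067712

Since the events are independent, P(none) is the product of the individual non-occurrence probabilities.
P(none) = (1 − 0.36) × (1 − 0.26) × (1 − 0.52) × (1 − 0.15) = 0.64 × 0.74 × 0.48 × 0.85 = 0.1932288
P(at least one) = 1 − 0.1932288 = 0.8067712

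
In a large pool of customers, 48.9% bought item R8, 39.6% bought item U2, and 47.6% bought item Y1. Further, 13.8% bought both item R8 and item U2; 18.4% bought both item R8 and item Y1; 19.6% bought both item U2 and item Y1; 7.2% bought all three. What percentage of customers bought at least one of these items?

Inclusion–exclusion gives
P(≥1) = 48.9 + 39.6 + 47.6 − 13.8 − 18.4 − 19.6 + 7.2 = 91.5%

91.5%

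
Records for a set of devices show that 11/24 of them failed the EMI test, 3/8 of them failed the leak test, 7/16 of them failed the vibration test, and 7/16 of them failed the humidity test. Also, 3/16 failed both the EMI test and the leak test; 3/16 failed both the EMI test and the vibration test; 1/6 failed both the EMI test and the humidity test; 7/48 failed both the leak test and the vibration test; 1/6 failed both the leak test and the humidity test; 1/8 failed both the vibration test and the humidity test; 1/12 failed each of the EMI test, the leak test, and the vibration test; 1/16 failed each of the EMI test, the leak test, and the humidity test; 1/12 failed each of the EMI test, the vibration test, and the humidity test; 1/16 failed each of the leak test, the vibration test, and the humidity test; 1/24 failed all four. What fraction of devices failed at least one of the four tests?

47/48

P(at least one) = 11/24 + 3/8 + 7/16 + 7/16 − 3/16 − 3/16 − 1/6 − 7/48 − 1/6 − 1/8 + 1/12 + 1/16 + 1/12 + 1/16 − 1/24 = 47/48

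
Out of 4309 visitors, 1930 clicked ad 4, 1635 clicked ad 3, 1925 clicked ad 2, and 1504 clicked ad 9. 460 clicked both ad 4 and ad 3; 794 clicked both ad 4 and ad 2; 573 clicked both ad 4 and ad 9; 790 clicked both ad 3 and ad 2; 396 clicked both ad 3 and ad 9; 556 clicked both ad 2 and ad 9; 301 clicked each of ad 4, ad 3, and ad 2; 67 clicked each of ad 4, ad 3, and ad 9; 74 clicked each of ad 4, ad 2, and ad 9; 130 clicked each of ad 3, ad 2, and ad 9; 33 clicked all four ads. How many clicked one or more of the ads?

By inclusion–exclusion:
|union| = 1930 + 1635 + 1925 + 1504 − 460 − 794 − 573 − 790 − 396 − 556 + 301 + 67 + 74 + 130 − 33 = 3964

3964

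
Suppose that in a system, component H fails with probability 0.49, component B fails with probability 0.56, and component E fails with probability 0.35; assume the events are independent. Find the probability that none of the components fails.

Independence gives P(none) = ∏(1 − pᵢ).
P(none) = (1 − 0.49) × (1 − 0.56) × (1 − 0.35) = 0.51 × 0.44 × 0.65 = 0.14586

0.14586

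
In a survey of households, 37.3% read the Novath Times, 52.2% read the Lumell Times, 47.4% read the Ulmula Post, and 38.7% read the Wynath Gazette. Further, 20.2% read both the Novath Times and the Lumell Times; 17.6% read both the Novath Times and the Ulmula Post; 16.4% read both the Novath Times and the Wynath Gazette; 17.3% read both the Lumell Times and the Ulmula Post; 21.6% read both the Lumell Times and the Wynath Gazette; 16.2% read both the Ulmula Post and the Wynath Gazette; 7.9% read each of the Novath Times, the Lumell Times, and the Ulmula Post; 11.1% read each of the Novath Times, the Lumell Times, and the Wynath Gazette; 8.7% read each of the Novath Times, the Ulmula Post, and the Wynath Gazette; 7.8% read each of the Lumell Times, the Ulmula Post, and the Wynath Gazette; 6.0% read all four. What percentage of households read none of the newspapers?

P(≥1) = 37.3 + 52.2 + 47.4 + 38.7 − 20.2 − 17.6 − 16.4 − 17.3 − 21.6 − 16.2 + 7.9 + 11.1 + 8.7 + 7.8 − 6.0 = 95.8%
P(none) = 100% − 95.8% = 4.2%

4.2%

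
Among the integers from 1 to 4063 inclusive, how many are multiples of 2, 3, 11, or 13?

2926

By inclusion–exclusion:
floor(4063/2) + floor(4063/3) + floor(4063/11) + floor(4063/13) − floor(4063/6) − floor(4063/22) − floor(4063/26) − floor(4063/33) − floor(4063/39) − floor(4063/143) + floor(4063/66) + floor(4063/78) + floor(4063/286) + floor(4063/429) − floor(4063/858) = 2031 + 1354 + 369 + 312 − 677 − 184 − 156 − 123 − 104 − 28 + 61 + 52 + 14 + 9 − 4 = 2926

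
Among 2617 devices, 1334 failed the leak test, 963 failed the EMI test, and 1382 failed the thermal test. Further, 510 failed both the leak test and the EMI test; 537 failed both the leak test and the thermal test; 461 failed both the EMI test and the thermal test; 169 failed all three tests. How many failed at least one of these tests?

2340

By inclusion-exclusion,
|union| = 1334 + 963 + 1382 − 510 − 537 − 461 + 169 = 2340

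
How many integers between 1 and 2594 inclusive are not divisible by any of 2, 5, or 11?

944

floor(2594/2) + floor(2594/5) + floor(2594/11) − floor(2594/10) − floor(2594/22) − floor(2594/55) + floor(2594/110) = 1297 + 518 + 235 − 259 − 117 − 47 + 23 = 1650
2594 − 1650 = 944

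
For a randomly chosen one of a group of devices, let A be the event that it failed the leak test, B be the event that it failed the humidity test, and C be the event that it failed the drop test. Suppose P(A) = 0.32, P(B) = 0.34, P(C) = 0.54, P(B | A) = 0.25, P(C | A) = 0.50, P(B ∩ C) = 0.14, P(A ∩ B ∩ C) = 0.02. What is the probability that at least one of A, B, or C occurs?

0.84

P(A ∩ B) = P(A)·P(B|A) = 0.32 × 0.25 = 0.08
P(A ∩ C) = P(A)·P(C|A) = 0.32 × 0.50 = 0.16
Inclusion–exclusion gives
P(A ∪ B ∪ C) = 0.32 + 0.34 + 0.54 − 0.08 − 0.16 − 0.14 + 0.02 = 0.84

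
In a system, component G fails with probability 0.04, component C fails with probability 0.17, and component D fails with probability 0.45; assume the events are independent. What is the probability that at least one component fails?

0.56176

P(none) = (1 − 0.04) × (1 − 0.17) × (1 − 0.45) = 0.96 × 0.83 × 0.55 = 0.43824
P(at least one) = 1 − 0.43824 = 0.56176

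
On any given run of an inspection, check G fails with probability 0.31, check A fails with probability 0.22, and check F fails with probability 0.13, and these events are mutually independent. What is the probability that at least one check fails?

Independence gives P(none) = ∏(1 − pᵢ).
P(none) = (1 − 0.31) × (1 − 0.22) × (1 − 0.13) = 0.69 × 0.78 × 0.87 = 0.468234
P(at least one) = 1 − 0.468234 = 0.531766

0.531766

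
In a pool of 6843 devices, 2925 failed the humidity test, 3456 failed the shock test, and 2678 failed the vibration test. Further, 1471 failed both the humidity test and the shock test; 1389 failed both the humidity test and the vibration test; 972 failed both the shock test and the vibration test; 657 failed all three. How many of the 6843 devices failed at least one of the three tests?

5884

|at least one| = 2925 + 3456 + 2678 − 1471 − 1389 − 972 + 657 = 5884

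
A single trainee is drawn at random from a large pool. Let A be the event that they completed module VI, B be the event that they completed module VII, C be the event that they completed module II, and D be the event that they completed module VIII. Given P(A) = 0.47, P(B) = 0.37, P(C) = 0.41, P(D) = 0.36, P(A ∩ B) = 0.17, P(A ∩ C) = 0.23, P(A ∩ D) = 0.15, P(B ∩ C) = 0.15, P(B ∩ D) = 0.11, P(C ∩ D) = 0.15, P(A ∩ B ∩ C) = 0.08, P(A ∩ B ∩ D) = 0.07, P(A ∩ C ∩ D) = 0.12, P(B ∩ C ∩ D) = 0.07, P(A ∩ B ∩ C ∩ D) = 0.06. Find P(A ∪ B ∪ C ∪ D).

Using inclusion–exclusion:
P(A ∪ B ∪ C ∪ D) = 0.47 + 0.37 + 0.41 + 0.36 − 0.17 − 0.23 − 0.15 − 0.15 − 0.11 − 0.15 + 0.08 + 0.07 + 0.12 + 0.07 − 0.06 = 0.93

0.93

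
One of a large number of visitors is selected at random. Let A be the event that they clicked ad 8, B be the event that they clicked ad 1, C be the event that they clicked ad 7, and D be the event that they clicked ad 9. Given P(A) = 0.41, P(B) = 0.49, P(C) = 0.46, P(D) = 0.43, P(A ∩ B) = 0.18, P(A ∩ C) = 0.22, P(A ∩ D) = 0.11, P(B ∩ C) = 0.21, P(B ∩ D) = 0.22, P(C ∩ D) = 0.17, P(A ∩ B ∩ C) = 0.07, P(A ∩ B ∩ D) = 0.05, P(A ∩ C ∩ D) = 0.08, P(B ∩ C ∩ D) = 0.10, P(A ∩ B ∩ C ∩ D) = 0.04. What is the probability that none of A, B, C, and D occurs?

By inclusion-exclusion,
P(A ∪ B ∪ C ∪ D) = 0.41 + 0.49 + 0.46 + 0.43 − 0.18 − 0.22 − 0.11 − 0.21 − 0.22 − 0.17 + 0.07 + 0.05 + 0.08 + 0.10 − 0.04 = 0.94
P(none) = 1 − 0.94 = 0.06

0.06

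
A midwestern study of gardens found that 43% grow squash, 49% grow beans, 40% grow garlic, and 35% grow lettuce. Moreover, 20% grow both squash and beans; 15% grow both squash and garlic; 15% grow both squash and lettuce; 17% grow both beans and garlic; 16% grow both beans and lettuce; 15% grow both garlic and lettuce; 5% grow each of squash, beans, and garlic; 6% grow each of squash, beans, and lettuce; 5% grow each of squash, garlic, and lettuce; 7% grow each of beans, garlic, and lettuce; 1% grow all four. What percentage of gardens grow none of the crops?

9%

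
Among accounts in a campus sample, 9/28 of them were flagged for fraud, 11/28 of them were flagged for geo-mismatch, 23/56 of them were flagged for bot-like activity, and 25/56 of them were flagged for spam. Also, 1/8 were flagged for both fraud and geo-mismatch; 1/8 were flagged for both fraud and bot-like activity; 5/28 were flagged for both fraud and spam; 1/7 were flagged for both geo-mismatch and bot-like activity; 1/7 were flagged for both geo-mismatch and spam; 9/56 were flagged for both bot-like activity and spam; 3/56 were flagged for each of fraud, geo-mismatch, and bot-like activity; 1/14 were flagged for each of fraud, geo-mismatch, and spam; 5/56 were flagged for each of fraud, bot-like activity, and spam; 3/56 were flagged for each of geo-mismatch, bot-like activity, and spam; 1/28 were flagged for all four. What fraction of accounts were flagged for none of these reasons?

Inclusion–exclusion gives
P(≥1) = 9/28 + 11/28 + 23/56 + 25/56 − 1/8 − 1/8 − 5/28 − 1/7 − 1/7 − 9/56 + 3/56 + 1/14 + 5/56 + 3/56 − 1/28 = 13/14
P(none) = 1 − 13/14 = 1/14

1/14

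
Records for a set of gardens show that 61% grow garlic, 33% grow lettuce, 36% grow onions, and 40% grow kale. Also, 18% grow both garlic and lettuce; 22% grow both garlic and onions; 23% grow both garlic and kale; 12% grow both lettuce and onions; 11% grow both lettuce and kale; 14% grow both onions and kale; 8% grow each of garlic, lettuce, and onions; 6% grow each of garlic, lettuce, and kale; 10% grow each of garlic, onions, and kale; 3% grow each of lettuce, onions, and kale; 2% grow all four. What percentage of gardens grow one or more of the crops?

By inclusion-exclusion,
P(union) = 61 + 33 + 36 + 40 − 18 − 22 − 23 − 12 − 11 − 14 + 8 + 6 + 10 + 3 − 2 = 95%

95%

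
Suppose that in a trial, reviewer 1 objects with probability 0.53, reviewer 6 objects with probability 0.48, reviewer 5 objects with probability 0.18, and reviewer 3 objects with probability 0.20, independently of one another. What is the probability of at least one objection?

P(none) = (1 − 0.53) × (1 − 0.48) × (1 − 0.18) × (1 − 0.20) = 0.47 × 0.52 × 0.82 × 0.80 = 0.1603264
P(at least one) = 1 − 0.1603264 = 0.8396736

0.8396736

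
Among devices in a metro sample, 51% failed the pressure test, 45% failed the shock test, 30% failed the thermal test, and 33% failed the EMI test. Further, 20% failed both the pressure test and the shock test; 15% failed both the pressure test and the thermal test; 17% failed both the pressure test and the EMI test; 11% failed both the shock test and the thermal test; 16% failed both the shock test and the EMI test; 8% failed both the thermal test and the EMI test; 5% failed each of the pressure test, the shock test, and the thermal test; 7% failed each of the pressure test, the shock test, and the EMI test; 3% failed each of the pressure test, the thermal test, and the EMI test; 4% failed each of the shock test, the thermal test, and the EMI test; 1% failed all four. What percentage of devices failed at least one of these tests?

90%

By inclusion–exclusion:
P(at least one) = 51 + 45 + 30 + 33 − 20 − 15 − 17 − 11 − 16 − 8 + 5 + 7 + 3 + 4 − 1 = 90%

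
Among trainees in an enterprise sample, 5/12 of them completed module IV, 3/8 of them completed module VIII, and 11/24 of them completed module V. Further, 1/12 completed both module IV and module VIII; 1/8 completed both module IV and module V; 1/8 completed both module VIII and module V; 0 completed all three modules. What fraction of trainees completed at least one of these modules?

11/12

P(≥1) = 5/12 + 3/8 + 11/24 − 1/12 − 1/8 − 1/8 + 0 = 11/12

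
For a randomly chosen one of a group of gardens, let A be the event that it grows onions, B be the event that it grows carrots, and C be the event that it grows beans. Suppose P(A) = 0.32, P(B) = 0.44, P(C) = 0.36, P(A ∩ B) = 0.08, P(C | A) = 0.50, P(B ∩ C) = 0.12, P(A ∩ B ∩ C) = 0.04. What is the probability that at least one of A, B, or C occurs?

P(A ∩ C) = P(A)·P(C|A) = 0.32 × 0.50 = 0.16
P(A ∪ B ∪ C) = 0.32 + 0.44 + 0.36 − 0.08 − 0.16 − 0.12 + 0.04 = 0.80

0.80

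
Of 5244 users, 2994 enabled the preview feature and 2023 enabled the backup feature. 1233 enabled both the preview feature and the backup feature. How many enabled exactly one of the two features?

2551

N(exactly one) = 2994 + 2023 − 2·1233 = 2551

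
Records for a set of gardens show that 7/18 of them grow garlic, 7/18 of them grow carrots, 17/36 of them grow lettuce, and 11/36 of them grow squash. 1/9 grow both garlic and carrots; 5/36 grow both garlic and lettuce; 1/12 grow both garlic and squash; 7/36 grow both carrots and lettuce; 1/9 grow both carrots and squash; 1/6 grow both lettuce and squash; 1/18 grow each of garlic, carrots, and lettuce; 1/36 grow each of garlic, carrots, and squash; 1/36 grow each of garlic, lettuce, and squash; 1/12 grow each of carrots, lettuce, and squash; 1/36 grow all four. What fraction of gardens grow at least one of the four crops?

11/12

P(≥1) = 7/18 + 7/18 + 17/36 + 11/36 − 1/9 − 5/36 − 1/12 − 7/36 − 1/9 − 1/6 + 1/18 + 1/36 + 1/36 + 1/12 − 1/36 = 11/12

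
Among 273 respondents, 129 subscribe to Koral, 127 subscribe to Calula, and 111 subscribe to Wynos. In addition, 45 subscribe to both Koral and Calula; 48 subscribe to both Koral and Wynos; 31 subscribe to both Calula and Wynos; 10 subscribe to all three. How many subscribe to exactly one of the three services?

149

|exactly one| = 129 + 127 + 111 − 2·45 − 2·48 − 2·31 + 3·10 = 149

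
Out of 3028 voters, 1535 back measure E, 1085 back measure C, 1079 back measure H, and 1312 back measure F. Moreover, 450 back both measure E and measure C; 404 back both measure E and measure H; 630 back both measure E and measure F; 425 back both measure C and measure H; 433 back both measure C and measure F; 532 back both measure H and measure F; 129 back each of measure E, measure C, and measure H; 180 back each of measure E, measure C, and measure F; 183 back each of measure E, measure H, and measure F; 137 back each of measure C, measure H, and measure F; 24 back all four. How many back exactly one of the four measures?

1054

|exactly one| = 1535 + 1085 + 1079 + 1312 − 2·450 − 2·404 − 2·630 − 2·425 − 2·433 − 2·532 + 3·129 + 3·180 + 3·183 + 3·137 − 4·24 = 1054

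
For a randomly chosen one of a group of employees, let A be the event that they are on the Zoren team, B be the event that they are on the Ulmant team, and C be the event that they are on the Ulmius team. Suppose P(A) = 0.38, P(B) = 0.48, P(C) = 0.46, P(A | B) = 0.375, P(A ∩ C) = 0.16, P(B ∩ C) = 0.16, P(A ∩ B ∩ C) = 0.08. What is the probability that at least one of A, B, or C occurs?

P(A ∩ B) = P(B)·P(A|B) = 0.48 × 0.375 = 0.18
By inclusion–exclusion:
P(A ∪ B ∪ C) = 0.38 + 0.48 + 0.46 − 0.18 − 0.16 − 0.16 + 0.08 = 0.90

0.90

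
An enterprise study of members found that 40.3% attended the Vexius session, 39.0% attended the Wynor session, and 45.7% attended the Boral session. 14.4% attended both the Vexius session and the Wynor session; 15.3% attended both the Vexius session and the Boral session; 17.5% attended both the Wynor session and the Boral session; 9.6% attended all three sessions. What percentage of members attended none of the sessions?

12.6%

Using inclusion–exclusion:
P(union) = 40.3 + 39.0 + 45.7 − 14.4 − 15.3 − 17.5 + 9.6 = 87.4%
P(none) = 100% − 87.4% = 12.6%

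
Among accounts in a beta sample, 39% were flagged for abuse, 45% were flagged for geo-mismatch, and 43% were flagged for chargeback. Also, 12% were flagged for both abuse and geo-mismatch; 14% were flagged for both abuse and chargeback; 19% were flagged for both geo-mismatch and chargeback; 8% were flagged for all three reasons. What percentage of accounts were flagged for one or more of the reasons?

90%

Apply inclusion-exclusion:
P(union) = 39 + 45 + 43 − 12 − 14 − 19 + 8 = 90%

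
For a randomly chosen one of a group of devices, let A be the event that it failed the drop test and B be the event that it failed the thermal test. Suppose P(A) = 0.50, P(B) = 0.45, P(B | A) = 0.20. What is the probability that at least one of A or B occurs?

0.85

P(A ∩ B) = P(A)·P(B|A) = 0.50 × 0.20 = 0.10
By inclusion-exclusion,
P(A ∪ B) = 0.50 + 0.45 − 0.10 = 0.85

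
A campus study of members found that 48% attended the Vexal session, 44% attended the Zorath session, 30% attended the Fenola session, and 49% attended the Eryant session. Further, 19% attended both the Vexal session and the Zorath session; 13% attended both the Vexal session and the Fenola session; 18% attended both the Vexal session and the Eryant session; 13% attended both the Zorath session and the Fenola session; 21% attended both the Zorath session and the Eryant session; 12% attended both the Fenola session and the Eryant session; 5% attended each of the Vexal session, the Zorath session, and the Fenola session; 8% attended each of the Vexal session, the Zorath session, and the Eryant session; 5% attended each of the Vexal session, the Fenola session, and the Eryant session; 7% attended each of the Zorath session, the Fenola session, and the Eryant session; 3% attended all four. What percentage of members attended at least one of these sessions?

By inclusion-exclusion,
P(at least one) = 48 + 44 + 30 + 49 − 19 − 13 − 18 − 13 − 21 − 12 + 5 + 8 + 5 + 7 − 3 = 97%

97%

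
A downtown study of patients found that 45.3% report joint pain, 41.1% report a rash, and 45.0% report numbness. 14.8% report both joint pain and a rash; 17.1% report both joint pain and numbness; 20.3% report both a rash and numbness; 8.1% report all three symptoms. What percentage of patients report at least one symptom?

Apply inclusion-exclusion:
P(at least one) = 45.3 + 41.1 + 45.0 − 14.8 − 17.1 − 20.3 + 8.1 = 87.3%

87.3%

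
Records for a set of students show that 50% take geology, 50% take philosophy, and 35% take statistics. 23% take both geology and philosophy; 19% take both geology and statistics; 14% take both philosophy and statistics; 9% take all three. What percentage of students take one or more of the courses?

Using inclusion–exclusion:
P(union) = 50 + 50 + 35 − 23 − 19 − 14 + 9 = 88%

88%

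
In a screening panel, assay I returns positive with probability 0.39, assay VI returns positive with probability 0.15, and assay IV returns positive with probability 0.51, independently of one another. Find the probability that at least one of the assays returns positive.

0.745935

Since the events are independent, P(none) is the product of the individual non-occurrence probabilities.
P(none) = (1 − 0.39) × (1 − 0.15) × (1 − 0.51) = 0.61 × 0.85 × 0.49 = 0.254065
P(at least one) = 1 − 0.254065 = 0.745935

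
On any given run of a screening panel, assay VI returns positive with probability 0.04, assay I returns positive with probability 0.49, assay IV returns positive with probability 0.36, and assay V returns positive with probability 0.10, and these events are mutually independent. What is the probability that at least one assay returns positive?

0.7179904

Independence gives P(none) = ∏(1 − pᵢ).
P(none) = (1 − 0.04) × (1 − 0.49) × (1 − 0.36) × (1 − 0.10) = 0.96 × 0.51 × 0.64 × 0.90 = 0.2820096
P(at least one) = 1 − 0.2820096 = 0.7179904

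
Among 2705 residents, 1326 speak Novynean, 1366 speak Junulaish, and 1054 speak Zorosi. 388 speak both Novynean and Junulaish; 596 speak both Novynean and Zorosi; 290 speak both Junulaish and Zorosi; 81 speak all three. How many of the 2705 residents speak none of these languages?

N(≥1) = 1326 + 1366 + 1054 − 388 − 596 − 290 + 81 = 2553
None: 2705 − 2553 = 152

152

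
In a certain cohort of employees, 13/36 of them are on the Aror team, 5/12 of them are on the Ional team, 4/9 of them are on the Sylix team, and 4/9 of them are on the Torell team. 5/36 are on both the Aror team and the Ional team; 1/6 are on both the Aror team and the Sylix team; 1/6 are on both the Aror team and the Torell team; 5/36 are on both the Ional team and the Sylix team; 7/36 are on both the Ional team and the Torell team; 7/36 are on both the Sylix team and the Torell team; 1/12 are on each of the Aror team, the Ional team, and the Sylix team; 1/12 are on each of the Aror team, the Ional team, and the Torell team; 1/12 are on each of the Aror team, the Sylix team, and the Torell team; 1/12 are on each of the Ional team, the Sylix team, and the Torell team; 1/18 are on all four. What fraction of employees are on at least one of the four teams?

Using inclusion–exclusion:
P(≥1) = 13/36 + 5/12 + 4/9 + 4/9 − 5/36 − 1/6 − 1/6 − 5/36 − 7/36 − 7/36 + 1/12 + 1/12 + 1/12 + 1/12 − 1/18 = 17/18

17/18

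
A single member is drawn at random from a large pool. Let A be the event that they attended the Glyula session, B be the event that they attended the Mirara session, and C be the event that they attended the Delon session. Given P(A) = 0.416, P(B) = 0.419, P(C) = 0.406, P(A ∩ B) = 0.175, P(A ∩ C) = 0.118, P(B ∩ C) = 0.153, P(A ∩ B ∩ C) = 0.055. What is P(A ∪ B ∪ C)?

Using inclusion–exclusion:
P(A ∪ B ∪ C) = 0.416 + 0.419 + 0.406 − 0.175 − 0.118 − 0.153 + 0.055 = 0.850

0.850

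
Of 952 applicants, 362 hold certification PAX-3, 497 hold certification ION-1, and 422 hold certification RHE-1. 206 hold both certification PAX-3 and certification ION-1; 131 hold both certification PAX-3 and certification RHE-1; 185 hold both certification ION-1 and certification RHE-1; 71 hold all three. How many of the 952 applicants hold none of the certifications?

122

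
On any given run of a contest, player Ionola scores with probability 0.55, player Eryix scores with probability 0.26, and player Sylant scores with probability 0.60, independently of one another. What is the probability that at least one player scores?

0.8668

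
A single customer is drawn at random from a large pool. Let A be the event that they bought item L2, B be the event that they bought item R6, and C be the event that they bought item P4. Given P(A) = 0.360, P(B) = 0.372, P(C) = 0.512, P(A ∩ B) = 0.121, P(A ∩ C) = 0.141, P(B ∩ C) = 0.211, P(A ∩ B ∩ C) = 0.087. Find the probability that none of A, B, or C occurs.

0.142

By inclusion-exclusion,
P(A ∪ B ∪ C) = 0.360 + 0.372 + 0.512 − 0.121 − 0.141 − 0.211 + 0.087 = 0.858
P(none) = 1 − 0.858 = 0.142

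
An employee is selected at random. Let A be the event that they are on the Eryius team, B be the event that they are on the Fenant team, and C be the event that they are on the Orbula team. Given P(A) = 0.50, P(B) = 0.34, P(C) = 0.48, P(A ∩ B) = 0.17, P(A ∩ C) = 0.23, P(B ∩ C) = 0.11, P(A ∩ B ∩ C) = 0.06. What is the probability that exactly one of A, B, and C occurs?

0.48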